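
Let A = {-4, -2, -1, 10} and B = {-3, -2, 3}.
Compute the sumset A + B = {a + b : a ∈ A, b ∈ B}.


A + B = {a + b : a ∈ A, b ∈ B}.
Enumerate all |A|·|B| = 4·3 = 12 pairs (a, b) and collect distinct sums.
a = -4: -4+-3=-7, -4+-2=-6, -4+3=-1
a = -2: -2+-3=-5, -2+-2=-4, -2+3=1
a = -1: -1+-3=-4, -1+-2=-3, -1+3=2
a = 10: 10+-3=7, 10+-2=8, 10+3=13
Collecting distinct sums: A + B = {-7, -6, -5, -4, -3, -1, 1, 2, 7, 8, 13}
|A + B| = 11

A + B = {-7, -6, -5, -4, -3, -1, 1, 2, 7, 8, 13}


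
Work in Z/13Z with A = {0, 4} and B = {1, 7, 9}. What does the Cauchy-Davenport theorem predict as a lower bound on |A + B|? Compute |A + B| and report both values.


Cauchy-Davenport: |A + B| ≥ min(p, |A| + |B| - 1) for A, B nonempty in Z/pZ.
|A| = 2, |B| = 3, p = 13.
CD lower bound = min(13, 2 + 3 - 1) = min(13, 4) = 4.
Compute A + B mod 13 directly:
a = 0: 0+1=1, 0+7=7, 0+9=9
a = 4: 4+1=5, 4+7=11, 4+9=0
A + B = {0, 1, 5, 7, 9, 11}, so |A + B| = 6.
Verify: 6 ≥ 4? Yes ✓.

CD lower bound = 4, actual |A + B| = 6.


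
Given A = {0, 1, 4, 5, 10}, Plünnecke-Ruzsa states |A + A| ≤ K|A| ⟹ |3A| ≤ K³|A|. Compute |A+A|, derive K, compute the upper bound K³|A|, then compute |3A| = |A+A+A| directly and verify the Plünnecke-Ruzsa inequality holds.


|A| = 5.
Step 1: Compute A + A by enumerating all 25 pairs.
A + A = {0, 1, 2, 4, 5, 6, 8, 9, 10, 11, 14, 15, 20}, so |A + A| = 13.
Step 2: Doubling constant K = |A + A|/|A| = 13/5 = 13/5 ≈ 2.6000.
Step 3: Plünnecke-Ruzsa gives |3A| ≤ K³·|A| = (2.6000)³ · 5 ≈ 87.8800.
Step 4: Compute 3A = A + A + A directly by enumerating all triples (a,b,c) ∈ A³; |3A| = 24.
Step 5: Check 24 ≤ 87.8800? Yes ✓.

K = 13/5, Plünnecke-Ruzsa bound K³|A| ≈ 87.8800, |3A| = 24, inequality holds.


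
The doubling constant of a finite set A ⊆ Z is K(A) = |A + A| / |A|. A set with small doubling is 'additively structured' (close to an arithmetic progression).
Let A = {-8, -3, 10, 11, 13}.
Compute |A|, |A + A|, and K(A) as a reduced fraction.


|A| = 5.
Compute A + A by enumerating all 25 pairs.
A + A = {-16, -11, -6, 2, 3, 5, 7, 8, 10, 20, 21, 22, 23, 24, 26}, so |A + A| = 15.
K = |A + A| / |A| = 15/5 = 3/1 ≈ 3.0000.
Reference: AP of size 5 gives K = 9/5 ≈ 1.8000; a fully generic set of size 5 gives K ≈ 3.0000.

|A| = 5, |A + A| = 15, K = 15/5 = 3/1.


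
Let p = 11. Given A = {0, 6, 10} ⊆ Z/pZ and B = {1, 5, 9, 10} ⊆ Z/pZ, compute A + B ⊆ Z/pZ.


Work in Z/11Z: reduce every sum a + b modulo 11.
Enumerate all 12 pairs:
a = 0: 0+1=1, 0+5=5, 0+9=9, 0+10=10
a = 6: 6+1=7, 6+5=0, 6+9=4, 6+10=5
a = 10: 10+1=0, 10+5=4, 10+9=8, 10+10=9
Distinct residues collected: {0, 1, 4, 5, 7, 8, 9, 10}
|A + B| = 8 (out of 11 total residues).

A + B = {0, 1, 4, 5, 7, 8, 9, 10}


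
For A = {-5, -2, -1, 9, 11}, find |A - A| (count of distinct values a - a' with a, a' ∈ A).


A - A = {a - a' : a, a' ∈ A}; |A| = 5.
Bounds: 2|A|-1 ≤ |A - A| ≤ |A|² - |A| + 1, i.e. 9 ≤ |A - A| ≤ 21.
Note: 0 ∈ A - A always (from a - a). The set is symmetric: if d ∈ A - A then -d ∈ A - A.
Enumerate nonzero differences d = a - a' with a > a' (then include -d):
Positive differences: {1, 2, 3, 4, 10, 11, 12, 13, 14, 16}
Full difference set: {0} ∪ (positive diffs) ∪ (negative diffs).
|A - A| = 1 + 2·10 = 21 (matches direct enumeration: 21).

|A - A| = 21


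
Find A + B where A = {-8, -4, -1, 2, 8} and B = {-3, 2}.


A + B = {a + b : a ∈ A, b ∈ B}.
Enumerate all |A|·|B| = 5·2 = 10 pairs (a, b) and collect distinct sums.
a = -8: -8+-3=-11, -8+2=-6
a = -4: -4+-3=-7, -4+2=-2
a = -1: -1+-3=-4, -1+2=1
a = 2: 2+-3=-1, 2+2=4
a = 8: 8+-3=5, 8+2=10
Collecting distinct sums: A + B = {-11, -7, -6, -4, -2, -1, 1, 4, 5, 10}
|A + B| = 10

A + B = {-11, -7, -6, -4, -2, -1, 1, 4, 5, 10}


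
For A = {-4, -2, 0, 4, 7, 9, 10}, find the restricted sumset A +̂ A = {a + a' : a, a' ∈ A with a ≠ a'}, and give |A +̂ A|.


Restricted sumset: A +̂ A = {a + a' : a ∈ A, a' ∈ A, a ≠ a'}.
Equivalently, take A + A and drop any sum 2a that is achievable ONLY as a + a for a ∈ A (i.e. sums representable only with equal summands).
Enumerate pairs (a, a') with a < a' (symmetric, so each unordered pair gives one sum; this covers all a ≠ a'):
  -4 + -2 = -6
  -4 + 0 = -4
  -4 + 4 = 0
  -4 + 7 = 3
  -4 + 9 = 5
  -4 + 10 = 6
  -2 + 0 = -2
  -2 + 4 = 2
  -2 + 7 = 5
  -2 + 9 = 7
  -2 + 10 = 8
  0 + 4 = 4
  0 + 7 = 7
  0 + 9 = 9
  0 + 10 = 10
  4 + 7 = 11
  4 + 9 = 13
  4 + 10 = 14
  7 + 9 = 16
  7 + 10 = 17
  9 + 10 = 19
Collected distinct sums: {-6, -4, -2, 0, 2, 3, 4, 5, 6, 7, 8, 9, 10, 11, 13, 14, 16, 17, 19}
|A +̂ A| = 19
(Reference bound: |A +̂ A| ≥ 2|A| - 3 for |A| ≥ 2, with |A| = 7 giving ≥ 11.)

|A +̂ A| = 19


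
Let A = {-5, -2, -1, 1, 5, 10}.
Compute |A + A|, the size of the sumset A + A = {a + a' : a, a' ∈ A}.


A + A = {a + a' : a, a' ∈ A}; |A| = 6.
General bounds: 2|A| - 1 ≤ |A + A| ≤ |A|(|A|+1)/2, i.e. 11 ≤ |A + A| ≤ 21.
Lower bound 2|A|-1 is attained iff A is an arithmetic progression.
Enumerate sums a + a' for a ≤ a' (symmetric, so this suffices):
a = -5: -5+-5=-10, -5+-2=-7, -5+-1=-6, -5+1=-4, -5+5=0, -5+10=5
a = -2: -2+-2=-4, -2+-1=-3, -2+1=-1, -2+5=3, -2+10=8
a = -1: -1+-1=-2, -1+1=0, -1+5=4, -1+10=9
a = 1: 1+1=2, 1+5=6, 1+10=11
a = 5: 5+5=10, 5+10=15
a = 10: 10+10=20
Distinct sums: {-10, -7, -6, -4, -3, -2, -1, 0, 2, 3, 4, 5, 6, 8, 9, 10, 11, 15, 20}
|A + A| = 19

|A + A| = 19


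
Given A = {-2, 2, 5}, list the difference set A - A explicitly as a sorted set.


A - A = {a - a' : a, a' ∈ A}.
Compute a - a' for each ordered pair (a, a'):
a = -2: -2--2=0, -2-2=-4, -2-5=-7
a = 2: 2--2=4, 2-2=0, 2-5=-3
a = 5: 5--2=7, 5-2=3, 5-5=0
Collecting distinct values (and noting 0 appears from a-a):
A - A = {-7, -4, -3, 0, 3, 4, 7}
|A - A| = 7

A - A = {-7, -4, -3, 0, 3, 4, 7}


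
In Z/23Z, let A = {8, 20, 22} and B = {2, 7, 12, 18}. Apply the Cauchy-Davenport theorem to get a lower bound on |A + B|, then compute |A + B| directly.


Cauchy-Davenport: |A + B| ≥ min(p, |A| + |B| - 1) for A, B nonempty in Z/pZ.
|A| = 3, |B| = 4, p = 23.
CD lower bound = min(23, 3 + 4 - 1) = min(23, 6) = 6.
Compute A + B mod 23 directly:
a = 8: 8+2=10, 8+7=15, 8+12=20, 8+18=3
a = 20: 20+2=22, 20+7=4, 20+12=9, 20+18=15
a = 22: 22+2=1, 22+7=6, 22+12=11, 22+18=17
A + B = {1, 3, 4, 6, 9, 10, 11, 15, 17, 20, 22}, so |A + B| = 11.
Verify: 11 ≥ 6? Yes ✓.

CD lower bound = 6, actual |A + B| = 11.


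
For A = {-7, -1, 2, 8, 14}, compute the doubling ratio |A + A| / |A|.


|A| = 5.
Compute A + A by enumerating all 25 pairs.
A + A = {-14, -8, -5, -2, 1, 4, 7, 10, 13, 16, 22, 28}, so |A + A| = 12.
K = |A + A| / |A| = 12/5 (already in lowest terms) ≈ 2.4000.
Reference: AP of size 5 gives K = 9/5 ≈ 1.8000; a fully generic set of size 5 gives K ≈ 3.0000.

|A| = 5, |A + A| = 12, K = 12/5.


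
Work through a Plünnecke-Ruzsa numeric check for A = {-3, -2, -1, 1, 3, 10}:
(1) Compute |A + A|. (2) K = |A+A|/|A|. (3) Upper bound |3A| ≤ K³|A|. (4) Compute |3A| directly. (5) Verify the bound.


|A| = 6.
Step 1: Compute A + A by enumerating all 36 pairs.
A + A = {-6, -5, -4, -3, -2, -1, 0, 1, 2, 4, 6, 7, 8, 9, 11, 13, 20}, so |A + A| = 17.
Step 2: Doubling constant K = |A + A|/|A| = 17/6 = 17/6 ≈ 2.8333.
Step 3: Plünnecke-Ruzsa gives |3A| ≤ K³·|A| = (2.8333)³ · 6 ≈ 136.4722.
Step 4: Compute 3A = A + A + A directly by enumerating all triples (a,b,c) ∈ A³; |3A| = 30.
Step 5: Check 30 ≤ 136.4722? Yes ✓.

K = 17/6, Plünnecke-Ruzsa bound K³|A| ≈ 136.4722, |3A| = 30, inequality holds.


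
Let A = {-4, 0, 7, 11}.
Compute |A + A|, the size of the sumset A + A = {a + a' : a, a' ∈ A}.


A + A = {a + a' : a, a' ∈ A}; |A| = 4.
General bounds: 2|A| - 1 ≤ |A + A| ≤ |A|(|A|+1)/2, i.e. 7 ≤ |A + A| ≤ 10.
Lower bound 2|A|-1 is attained iff A is an arithmetic progression.
Enumerate sums a + a' for a ≤ a' (symmetric, so this suffices):
a = -4: -4+-4=-8, -4+0=-4, -4+7=3, -4+11=7
a = 0: 0+0=0, 0+7=7, 0+11=11
a = 7: 7+7=14, 7+11=18
a = 11: 11+11=22
Distinct sums: {-8, -4, 0, 3, 7, 11, 14, 18, 22}
|A + A| = 9

|A + A| = 9


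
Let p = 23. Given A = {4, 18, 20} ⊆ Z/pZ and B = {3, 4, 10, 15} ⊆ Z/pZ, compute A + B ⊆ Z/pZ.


Work in Z/23Z: reduce every sum a + b modulo 23.
Enumerate all 12 pairs:
a = 4: 4+3=7, 4+4=8, 4+10=14, 4+15=19
a = 18: 18+3=21, 18+4=22, 18+10=5, 18+15=10
a = 20: 20+3=0, 20+4=1, 20+10=7, 20+15=12
Distinct residues collected: {0, 1, 5, 7, 8, 10, 12, 14, 19, 21, 22}
|A + B| = 11 (out of 23 total residues).

A + B = {0, 1, 5, 7, 8, 10, 12, 14, 19, 21, 22}


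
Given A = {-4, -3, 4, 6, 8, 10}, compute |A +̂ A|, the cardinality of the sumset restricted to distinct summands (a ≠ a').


Restricted sumset: A +̂ A = {a + a' : a ∈ A, a' ∈ A, a ≠ a'}.
Equivalently, take A + A and drop any sum 2a that is achievable ONLY as a + a for a ∈ A (i.e. sums representable only with equal summands).
Enumerate pairs (a, a') with a < a' (symmetric, so each unordered pair gives one sum; this covers all a ≠ a'):
  -4 + -3 = -7
  -4 + 4 = 0
  -4 + 6 = 2
  -4 + 8 = 4
  -4 + 10 = 6
  -3 + 4 = 1
  -3 + 6 = 3
  -3 + 8 = 5
  -3 + 10 = 7
  4 + 6 = 10
  4 + 8 = 12
  4 + 10 = 14
  6 + 8 = 14
  6 + 10 = 16
  8 + 10 = 18
Collected distinct sums: {-7, 0, 1, 2, 3, 4, 5, 6, 7, 10, 12, 14, 16, 18}
|A +̂ A| = 14
(Reference bound: |A +̂ A| ≥ 2|A| - 3 for |A| ≥ 2, with |A| = 6 giving ≥ 9.)

|A +̂ A| = 14


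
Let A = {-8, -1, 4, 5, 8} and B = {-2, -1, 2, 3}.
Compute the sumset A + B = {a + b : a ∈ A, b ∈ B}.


A + B = {a + b : a ∈ A, b ∈ B}.
Enumerate all |A|·|B| = 5·4 = 20 pairs (a, b) and collect distinct sums.
a = -8: -8+-2=-10, -8+-1=-9, -8+2=-6, -8+3=-5
a = -1: -1+-2=-3, -1+-1=-2, -1+2=1, -1+3=2
a = 4: 4+-2=2, 4+-1=3, 4+2=6, 4+3=7
a = 5: 5+-2=3, 5+-1=4, 5+2=7, 5+3=8
a = 8: 8+-2=6, 8+-1=7, 8+2=10, 8+3=11
Collecting distinct sums: A + B = {-10, -9, -6, -5, -3, -2, 1, 2, 3, 4, 6, 7, 8, 10, 11}
|A + B| = 15

A + B = {-10, -9, -6, -5, -3, -2, 1, 2, 3, 4, 6, 7, 8, 10, 11}


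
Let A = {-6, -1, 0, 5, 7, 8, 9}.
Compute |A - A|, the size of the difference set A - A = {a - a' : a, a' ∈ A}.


A - A = {a - a' : a, a' ∈ A}; |A| = 7.
Bounds: 2|A|-1 ≤ |A - A| ≤ |A|² - |A| + 1, i.e. 13 ≤ |A - A| ≤ 43.
Note: 0 ∈ A - A always (from a - a). The set is symmetric: if d ∈ A - A then -d ∈ A - A.
Enumerate nonzero differences d = a - a' with a > a' (then include -d):
Positive differences: {1, 2, 3, 4, 5, 6, 7, 8, 9, 10, 11, 13, 14, 15}
Full difference set: {0} ∪ (positive diffs) ∪ (negative diffs).
|A - A| = 1 + 2·14 = 29 (matches direct enumeration: 29).

|A - A| = 29


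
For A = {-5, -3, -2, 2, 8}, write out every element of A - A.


A - A = {a - a' : a, a' ∈ A}.
Compute a - a' for each ordered pair (a, a'):
a = -5: -5--5=0, -5--3=-2, -5--2=-3, -5-2=-7, -5-8=-13
a = -3: -3--5=2, -3--3=0, -3--2=-1, -3-2=-5, -3-8=-11
a = -2: -2--5=3, -2--3=1, -2--2=0, -2-2=-4, -2-8=-10
a = 2: 2--5=7, 2--3=5, 2--2=4, 2-2=0, 2-8=-6
a = 8: 8--5=13, 8--3=11, 8--2=10, 8-2=6, 8-8=0
Collecting distinct values (and noting 0 appears from a-a):
A - A = {-13, -11, -10, -7, -6, -5, -4, -3, -2, -1, 0, 1, 2, 3, 4, 5, 6, 7, 10, 11, 13}
|A - A| = 21

A - A = {-13, -11, -10, -7, -6, -5, -4, -3, -2, -1, 0, 1, 2, 3, 4, 5, 6, 7, 10, 11, 13}


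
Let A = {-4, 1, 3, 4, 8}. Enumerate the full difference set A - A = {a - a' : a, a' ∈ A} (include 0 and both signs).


A - A = {a - a' : a, a' ∈ A}.
Compute a - a' for each ordered pair (a, a'):
a = -4: -4--4=0, -4-1=-5, -4-3=-7, -4-4=-8, -4-8=-12
a = 1: 1--4=5, 1-1=0, 1-3=-2, 1-4=-3, 1-8=-7
a = 3: 3--4=7, 3-1=2, 3-3=0, 3-4=-1, 3-8=-5
a = 4: 4--4=8, 4-1=3, 4-3=1, 4-4=0, 4-8=-4
a = 8: 8--4=12, 8-1=7, 8-3=5, 8-4=4, 8-8=0
Collecting distinct values (and noting 0 appears from a-a):
A - A = {-12, -8, -7, -5, -4, -3, -2, -1, 0, 1, 2, 3, 4, 5, 7, 8, 12}
|A - A| = 17

A - A = {-12, -8, -7, -5, -4, -3, -2, -1, 0, 1, 2, 3, 4, 5, 7, 8, 12}


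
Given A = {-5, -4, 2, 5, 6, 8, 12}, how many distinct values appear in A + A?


A + A = {a + a' : a, a' ∈ A}; |A| = 7.
General bounds: 2|A| - 1 ≤ |A + A| ≤ |A|(|A|+1)/2, i.e. 13 ≤ |A + A| ≤ 28.
Lower bound 2|A|-1 is attained iff A is an arithmetic progression.
Enumerate sums a + a' for a ≤ a' (symmetric, so this suffices):
a = -5: -5+-5=-10, -5+-4=-9, -5+2=-3, -5+5=0, -5+6=1, -5+8=3, -5+12=7
a = -4: -4+-4=-8, -4+2=-2, -4+5=1, -4+6=2, -4+8=4, -4+12=8
a = 2: 2+2=4, 2+5=7, 2+6=8, 2+8=10, 2+12=14
a = 5: 5+5=10, 5+6=11, 5+8=13, 5+12=17
a = 6: 6+6=12, 6+8=14, 6+12=18
a = 8: 8+8=16, 8+12=20
a = 12: 12+12=24
Distinct sums: {-10, -9, -8, -3, -2, 0, 1, 2, 3, 4, 7, 8, 10, 11, 12, 13, 14, 16, 17, 18, 20, 24}
|A + A| = 22

|A + A| = 22


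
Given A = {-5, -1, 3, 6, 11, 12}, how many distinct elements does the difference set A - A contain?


A - A = {a - a' : a, a' ∈ A}; |A| = 6.
Bounds: 2|A|-1 ≤ |A - A| ≤ |A|² - |A| + 1, i.e. 11 ≤ |A - A| ≤ 31.
Note: 0 ∈ A - A always (from a - a). The set is symmetric: if d ∈ A - A then -d ∈ A - A.
Enumerate nonzero differences d = a - a' with a > a' (then include -d):
Positive differences: {1, 3, 4, 5, 6, 7, 8, 9, 11, 12, 13, 16, 17}
Full difference set: {0} ∪ (positive diffs) ∪ (negative diffs).
|A - A| = 1 + 2·13 = 27 (matches direct enumeration: 27).

|A - A| = 27


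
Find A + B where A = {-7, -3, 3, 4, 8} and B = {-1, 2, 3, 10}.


A + B = {a + b : a ∈ A, b ∈ B}.
Enumerate all |A|·|B| = 5·4 = 20 pairs (a, b) and collect distinct sums.
a = -7: -7+-1=-8, -7+2=-5, -7+3=-4, -7+10=3
a = -3: -3+-1=-4, -3+2=-1, -3+3=0, -3+10=7
a = 3: 3+-1=2, 3+2=5, 3+3=6, 3+10=13
a = 4: 4+-1=3, 4+2=6, 4+3=7, 4+10=14
a = 8: 8+-1=7, 8+2=10, 8+3=11, 8+10=18
Collecting distinct sums: A + B = {-8, -5, -4, -1, 0, 2, 3, 5, 6, 7, 10, 11, 13, 14, 18}
|A + B| = 15

A + B = {-8, -5, -4, -1, 0, 2, 3, 5, 6, 7, 10, 11, 13, 14, 18}


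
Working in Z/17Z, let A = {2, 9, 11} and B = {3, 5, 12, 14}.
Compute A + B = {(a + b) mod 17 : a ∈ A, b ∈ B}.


Work in Z/17Z: reduce every sum a + b modulo 17.
Enumerate all 12 pairs:
a = 2: 2+3=5, 2+5=7, 2+12=14, 2+14=16
a = 9: 9+3=12, 9+5=14, 9+12=4, 9+14=6
a = 11: 11+3=14, 11+5=16, 11+12=6, 11+14=8
Distinct residues collected: {4, 5, 6, 7, 8, 12, 14, 16}
|A + B| = 8 (out of 17 total residues).

A + B = {4, 5, 6, 7, 8, 12, 14, 16}


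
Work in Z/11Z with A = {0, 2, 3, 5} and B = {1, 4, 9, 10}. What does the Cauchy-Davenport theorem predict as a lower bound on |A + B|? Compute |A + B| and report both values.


Cauchy-Davenport: |A + B| ≥ min(p, |A| + |B| - 1) for A, B nonempty in Z/pZ.
|A| = 4, |B| = 4, p = 11.
CD lower bound = min(11, 4 + 4 - 1) = min(11, 7) = 7.
Compute A + B mod 11 directly:
a = 0: 0+1=1, 0+4=4, 0+9=9, 0+10=10
a = 2: 2+1=3, 2+4=6, 2+9=0, 2+10=1
a = 3: 3+1=4, 3+4=7, 3+9=1, 3+10=2
a = 5: 5+1=6, 5+4=9, 5+9=3, 5+10=4
A + B = {0, 1, 2, 3, 4, 6, 7, 9, 10}, so |A + B| = 9.
Verify: 9 ≥ 7? Yes ✓.

CD lower bound = 7, actual |A + B| = 9.


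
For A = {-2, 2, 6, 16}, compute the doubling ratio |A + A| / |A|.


|A| = 4.
Compute A + A by enumerating all 16 pairs.
A + A = {-4, 0, 4, 8, 12, 14, 18, 22, 32}, so |A + A| = 9.
K = |A + A| / |A| = 9/4 (already in lowest terms) ≈ 2.2500.
Reference: AP of size 4 gives K = 7/4 ≈ 1.7500; a fully generic set of size 4 gives K ≈ 2.5000.

|A| = 4, |A + A| = 9, K = 9/4.


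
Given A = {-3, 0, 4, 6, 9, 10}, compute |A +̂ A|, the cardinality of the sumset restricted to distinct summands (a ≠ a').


Restricted sumset: A +̂ A = {a + a' : a ∈ A, a' ∈ A, a ≠ a'}.
Equivalently, take A + A and drop any sum 2a that is achievable ONLY as a + a for a ∈ A (i.e. sums representable only with equal summands).
Enumerate pairs (a, a') with a < a' (symmetric, so each unordered pair gives one sum; this covers all a ≠ a'):
  -3 + 0 = -3
  -3 + 4 = 1
  -3 + 6 = 3
  -3 + 9 = 6
  -3 + 10 = 7
  0 + 4 = 4
  0 + 6 = 6
  0 + 9 = 9
  0 + 10 = 10
  4 + 6 = 10
  4 + 9 = 13
  4 + 10 = 14
  6 + 9 = 15
  6 + 10 = 16
  9 + 10 = 19
Collected distinct sums: {-3, 1, 3, 4, 6, 7, 9, 10, 13, 14, 15, 16, 19}
|A +̂ A| = 13
(Reference bound: |A +̂ A| ≥ 2|A| - 3 for |A| ≥ 2, with |A| = 6 giving ≥ 9.)

|A +̂ A| = 13


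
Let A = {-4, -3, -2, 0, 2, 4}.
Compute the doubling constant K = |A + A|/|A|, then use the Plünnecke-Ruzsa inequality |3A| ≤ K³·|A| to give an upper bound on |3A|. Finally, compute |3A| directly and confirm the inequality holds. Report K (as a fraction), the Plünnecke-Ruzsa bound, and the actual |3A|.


|A| = 6.
Step 1: Compute A + A by enumerating all 36 pairs.
A + A = {-8, -7, -6, -5, -4, -3, -2, -1, 0, 1, 2, 4, 6, 8}, so |A + A| = 14.
Step 2: Doubling constant K = |A + A|/|A| = 14/6 = 14/6 ≈ 2.3333.
Step 3: Plünnecke-Ruzsa gives |3A| ≤ K³·|A| = (2.3333)³ · 6 ≈ 76.2222.
Step 4: Compute 3A = A + A + A directly by enumerating all triples (a,b,c) ∈ A³; |3A| = 22.
Step 5: Check 22 ≤ 76.2222? Yes ✓.

K = 14/6, Plünnecke-Ruzsa bound K³|A| ≈ 76.2222, |3A| = 22, inequality holds.


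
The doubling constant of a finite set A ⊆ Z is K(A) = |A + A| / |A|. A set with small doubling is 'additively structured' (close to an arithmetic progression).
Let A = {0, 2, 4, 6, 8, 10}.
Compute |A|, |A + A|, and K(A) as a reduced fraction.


|A| = 6.
Compute A + A by enumerating all 36 pairs.
A + A = {0, 2, 4, 6, 8, 10, 12, 14, 16, 18, 20}, so |A + A| = 11.
K = |A + A| / |A| = 11/6 (already in lowest terms) ≈ 1.8333.
Reference: AP of size 6 gives K = 11/6 ≈ 1.8333; a fully generic set of size 6 gives K ≈ 3.5000.

|A| = 6, |A + A| = 11, K = 11/6.


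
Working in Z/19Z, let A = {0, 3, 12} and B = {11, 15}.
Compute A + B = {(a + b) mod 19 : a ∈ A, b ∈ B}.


Work in Z/19Z: reduce every sum a + b modulo 19.
Enumerate all 6 pairs:
a = 0: 0+11=11, 0+15=15
a = 3: 3+11=14, 3+15=18
a = 12: 12+11=4, 12+15=8
Distinct residues collected: {4, 8, 11, 14, 15, 18}
|A + B| = 6 (out of 19 total residues).

A + B = {4, 8, 11, 14, 15, 18}


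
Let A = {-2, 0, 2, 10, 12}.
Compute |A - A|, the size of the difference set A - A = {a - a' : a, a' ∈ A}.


A - A = {a - a' : a, a' ∈ A}; |A| = 5.
Bounds: 2|A|-1 ≤ |A - A| ≤ |A|² - |A| + 1, i.e. 9 ≤ |A - A| ≤ 21.
Note: 0 ∈ A - A always (from a - a). The set is symmetric: if d ∈ A - A then -d ∈ A - A.
Enumerate nonzero differences d = a - a' with a > a' (then include -d):
Positive differences: {2, 4, 8, 10, 12, 14}
Full difference set: {0} ∪ (positive diffs) ∪ (negative diffs).
|A - A| = 1 + 2·6 = 13 (matches direct enumeration: 13).

|A - A| = 13


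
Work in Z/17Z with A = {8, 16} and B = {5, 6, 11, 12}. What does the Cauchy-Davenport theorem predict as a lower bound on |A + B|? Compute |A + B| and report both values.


Cauchy-Davenport: |A + B| ≥ min(p, |A| + |B| - 1) for A, B nonempty in Z/pZ.
|A| = 2, |B| = 4, p = 17.
CD lower bound = min(17, 2 + 4 - 1) = min(17, 5) = 5.
Compute A + B mod 17 directly:
a = 8: 8+5=13, 8+6=14, 8+11=2, 8+12=3
a = 16: 16+5=4, 16+6=5, 16+11=10, 16+12=11
A + B = {2, 3, 4, 5, 10, 11, 13, 14}, so |A + B| = 8.
Verify: 8 ≥ 5? Yes ✓.

CD lower bound = 5, actual |A + B| = 8.


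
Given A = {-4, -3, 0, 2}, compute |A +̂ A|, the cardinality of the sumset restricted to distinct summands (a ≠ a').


Restricted sumset: A +̂ A = {a + a' : a ∈ A, a' ∈ A, a ≠ a'}.
Equivalently, take A + A and drop any sum 2a that is achievable ONLY as a + a for a ∈ A (i.e. sums representable only with equal summands).
Enumerate pairs (a, a') with a < a' (symmetric, so each unordered pair gives one sum; this covers all a ≠ a'):
  -4 + -3 = -7
  -4 + 0 = -4
  -4 + 2 = -2
  -3 + 0 = -3
  -3 + 2 = -1
  0 + 2 = 2
Collected distinct sums: {-7, -4, -3, -2, -1, 2}
|A +̂ A| = 6
(Reference bound: |A +̂ A| ≥ 2|A| - 3 for |A| ≥ 2, with |A| = 4 giving ≥ 5.)

|A +̂ A| = 6


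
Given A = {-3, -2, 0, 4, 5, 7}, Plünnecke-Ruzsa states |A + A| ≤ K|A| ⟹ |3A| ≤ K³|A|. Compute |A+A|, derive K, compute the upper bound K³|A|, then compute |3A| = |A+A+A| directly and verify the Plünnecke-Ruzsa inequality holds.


|A| = 6.
Step 1: Compute A + A by enumerating all 36 pairs.
A + A = {-6, -5, -4, -3, -2, 0, 1, 2, 3, 4, 5, 7, 8, 9, 10, 11, 12, 14}, so |A + A| = 18.
Step 2: Doubling constant K = |A + A|/|A| = 18/6 = 18/6 ≈ 3.0000.
Step 3: Plünnecke-Ruzsa gives |3A| ≤ K³·|A| = (3.0000)³ · 6 ≈ 162.0000.
Step 4: Compute 3A = A + A + A directly by enumerating all triples (a,b,c) ∈ A³; |3A| = 30.
Step 5: Check 30 ≤ 162.0000? Yes ✓.

K = 18/6, Plünnecke-Ruzsa bound K³|A| ≈ 162.0000, |3A| = 30, inequality holds.


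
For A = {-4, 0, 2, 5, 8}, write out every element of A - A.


A - A = {a - a' : a, a' ∈ A}.
Compute a - a' for each ordered pair (a, a'):
a = -4: -4--4=0, -4-0=-4, -4-2=-6, -4-5=-9, -4-8=-12
a = 0: 0--4=4, 0-0=0, 0-2=-2, 0-5=-5, 0-8=-8
a = 2: 2--4=6, 2-0=2, 2-2=0, 2-5=-3, 2-8=-6
a = 5: 5--4=9, 5-0=5, 5-2=3, 5-5=0, 5-8=-3
a = 8: 8--4=12, 8-0=8, 8-2=6, 8-5=3, 8-8=0
Collecting distinct values (and noting 0 appears from a-a):
A - A = {-12, -9, -8, -6, -5, -4, -3, -2, 0, 2, 3, 4, 5, 6, 8, 9, 12}
|A - A| = 17

A - A = {-12, -9, -8, -6, -5, -4, -3, -2, 0, 2, 3, 4, 5, 6, 8, 9, 12}


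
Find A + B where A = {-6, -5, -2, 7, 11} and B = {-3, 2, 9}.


A + B = {a + b : a ∈ A, b ∈ B}.
Enumerate all |A|·|B| = 5·3 = 15 pairs (a, b) and collect distinct sums.
a = -6: -6+-3=-9, -6+2=-4, -6+9=3
a = -5: -5+-3=-8, -5+2=-3, -5+9=4
a = -2: -2+-3=-5, -2+2=0, -2+9=7
a = 7: 7+-3=4, 7+2=9, 7+9=16
a = 11: 11+-3=8, 11+2=13, 11+9=20
Collecting distinct sums: A + B = {-9, -8, -5, -4, -3, 0, 3, 4, 7, 8, 9, 13, 16, 20}
|A + B| = 14

A + B = {-9, -8, -5, -4, -3, 0, 3, 4, 7, 8, 9, 13, 16, 20}


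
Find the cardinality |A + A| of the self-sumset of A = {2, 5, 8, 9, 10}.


A + A = {a + a' : a, a' ∈ A}; |A| = 5.
General bounds: 2|A| - 1 ≤ |A + A| ≤ |A|(|A|+1)/2, i.e. 9 ≤ |A + A| ≤ 15.
Lower bound 2|A|-1 is attained iff A is an arithmetic progression.
Enumerate sums a + a' for a ≤ a' (symmetric, so this suffices):
a = 2: 2+2=4, 2+5=7, 2+8=10, 2+9=11, 2+10=12
a = 5: 5+5=10, 5+8=13, 5+9=14, 5+10=15
a = 8: 8+8=16, 8+9=17, 8+10=18
a = 9: 9+9=18, 9+10=19
a = 10: 10+10=20
Distinct sums: {4, 7, 10, 11, 12, 13, 14, 15, 16, 17, 18, 19, 20}
|A + A| = 13

|A + A| = 13


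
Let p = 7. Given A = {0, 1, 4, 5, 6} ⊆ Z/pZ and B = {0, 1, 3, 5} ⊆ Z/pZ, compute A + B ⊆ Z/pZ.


Work in Z/7Z: reduce every sum a + b modulo 7.
Enumerate all 20 pairs:
a = 0: 0+0=0, 0+1=1, 0+3=3, 0+5=5
a = 1: 1+0=1, 1+1=2, 1+3=4, 1+5=6
a = 4: 4+0=4, 4+1=5, 4+3=0, 4+5=2
a = 5: 5+0=5, 5+1=6, 5+3=1, 5+5=3
a = 6: 6+0=6, 6+1=0, 6+3=2, 6+5=4
Distinct residues collected: {0, 1, 2, 3, 4, 5, 6}
|A + B| = 7 (out of 7 total residues).

A + B = {0, 1, 2, 3, 4, 5, 6}


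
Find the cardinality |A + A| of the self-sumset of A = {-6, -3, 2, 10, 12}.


A + A = {a + a' : a, a' ∈ A}; |A| = 5.
General bounds: 2|A| - 1 ≤ |A + A| ≤ |A|(|A|+1)/2, i.e. 9 ≤ |A + A| ≤ 15.
Lower bound 2|A|-1 is attained iff A is an arithmetic progression.
Enumerate sums a + a' for a ≤ a' (symmetric, so this suffices):
a = -6: -6+-6=-12, -6+-3=-9, -6+2=-4, -6+10=4, -6+12=6
a = -3: -3+-3=-6, -3+2=-1, -3+10=7, -3+12=9
a = 2: 2+2=4, 2+10=12, 2+12=14
a = 10: 10+10=20, 10+12=22
a = 12: 12+12=24
Distinct sums: {-12, -9, -6, -4, -1, 4, 6, 7, 9, 12, 14, 20, 22, 24}
|A + A| = 14

|A + A| = 14


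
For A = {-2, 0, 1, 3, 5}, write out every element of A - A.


A - A = {a - a' : a, a' ∈ A}.
Compute a - a' for each ordered pair (a, a'):
a = -2: -2--2=0, -2-0=-2, -2-1=-3, -2-3=-5, -2-5=-7
a = 0: 0--2=2, 0-0=0, 0-1=-1, 0-3=-3, 0-5=-5
a = 1: 1--2=3, 1-0=1, 1-1=0, 1-3=-2, 1-5=-4
a = 3: 3--2=5, 3-0=3, 3-1=2, 3-3=0, 3-5=-2
a = 5: 5--2=7, 5-0=5, 5-1=4, 5-3=2, 5-5=0
Collecting distinct values (and noting 0 appears from a-a):
A - A = {-7, -5, -4, -3, -2, -1, 0, 1, 2, 3, 4, 5, 7}
|A - A| = 13

A - A = {-7, -5, -4, -3, -2, -1, 0, 1, 2, 3, 4, 5, 7}


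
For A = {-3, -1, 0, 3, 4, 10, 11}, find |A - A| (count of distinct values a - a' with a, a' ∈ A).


A - A = {a - a' : a, a' ∈ A}; |A| = 7.
Bounds: 2|A|-1 ≤ |A - A| ≤ |A|² - |A| + 1, i.e. 13 ≤ |A - A| ≤ 43.
Note: 0 ∈ A - A always (from a - a). The set is symmetric: if d ∈ A - A then -d ∈ A - A.
Enumerate nonzero differences d = a - a' with a > a' (then include -d):
Positive differences: {1, 2, 3, 4, 5, 6, 7, 8, 10, 11, 12, 13, 14}
Full difference set: {0} ∪ (positive diffs) ∪ (negative diffs).
|A - A| = 1 + 2·13 = 27 (matches direct enumeration: 27).

|A - A| = 27


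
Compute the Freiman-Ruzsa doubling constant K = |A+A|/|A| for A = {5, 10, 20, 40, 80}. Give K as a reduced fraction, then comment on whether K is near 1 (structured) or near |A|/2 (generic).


|A| = 5.
Compute A + A by enumerating all 25 pairs.
A + A = {10, 15, 20, 25, 30, 40, 45, 50, 60, 80, 85, 90, 100, 120, 160}, so |A + A| = 15.
K = |A + A| / |A| = 15/5 = 3/1 ≈ 3.0000.
Reference: AP of size 5 gives K = 9/5 ≈ 1.8000; a fully generic set of size 5 gives K ≈ 3.0000.

|A| = 5, |A + A| = 15, K = 15/5 = 3/1.


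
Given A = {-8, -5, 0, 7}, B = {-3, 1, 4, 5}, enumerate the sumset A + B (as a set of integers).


A + B = {a + b : a ∈ A, b ∈ B}.
Enumerate all |A|·|B| = 4·4 = 16 pairs (a, b) and collect distinct sums.
a = -8: -8+-3=-11, -8+1=-7, -8+4=-4, -8+5=-3
a = -5: -5+-3=-8, -5+1=-4, -5+4=-1, -5+5=0
a = 0: 0+-3=-3, 0+1=1, 0+4=4, 0+5=5
a = 7: 7+-3=4, 7+1=8, 7+4=11, 7+5=12
Collecting distinct sums: A + B = {-11, -8, -7, -4, -3, -1, 0, 1, 4, 5, 8, 11, 12}
|A + B| = 13

A + B = {-11, -8, -7, -4, -3, -1, 0, 1, 4, 5, 8, 11, 12}


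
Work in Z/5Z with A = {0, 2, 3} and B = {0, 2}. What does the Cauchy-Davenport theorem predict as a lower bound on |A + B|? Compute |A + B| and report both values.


Cauchy-Davenport: |A + B| ≥ min(p, |A| + |B| - 1) for A, B nonempty in Z/pZ.
|A| = 3, |B| = 2, p = 5.
CD lower bound = min(5, 3 + 2 - 1) = min(5, 4) = 4.
Compute A + B mod 5 directly:
a = 0: 0+0=0, 0+2=2
a = 2: 2+0=2, 2+2=4
a = 3: 3+0=3, 3+2=0
A + B = {0, 2, 3, 4}, so |A + B| = 4.
Verify: 4 ≥ 4? Yes ✓.

CD lower bound = 4, actual |A + B| = 4.


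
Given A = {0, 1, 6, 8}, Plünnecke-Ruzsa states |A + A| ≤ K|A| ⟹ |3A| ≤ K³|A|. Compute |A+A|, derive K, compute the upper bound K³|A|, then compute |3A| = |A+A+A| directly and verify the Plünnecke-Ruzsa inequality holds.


|A| = 4.
Step 1: Compute A + A by enumerating all 16 pairs.
A + A = {0, 1, 2, 6, 7, 8, 9, 12, 14, 16}, so |A + A| = 10.
Step 2: Doubling constant K = |A + A|/|A| = 10/4 = 10/4 ≈ 2.5000.
Step 3: Plünnecke-Ruzsa gives |3A| ≤ K³·|A| = (2.5000)³ · 4 ≈ 62.5000.
Step 4: Compute 3A = A + A + A directly by enumerating all triples (a,b,c) ∈ A³; |3A| = 19.
Step 5: Check 19 ≤ 62.5000? Yes ✓.

K = 10/4, Plünnecke-Ruzsa bound K³|A| ≈ 62.5000, |3A| = 19, inequality holds.


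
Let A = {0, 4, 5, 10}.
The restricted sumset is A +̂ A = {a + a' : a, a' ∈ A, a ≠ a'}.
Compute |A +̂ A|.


Restricted sumset: A +̂ A = {a + a' : a ∈ A, a' ∈ A, a ≠ a'}.
Equivalently, take A + A and drop any sum 2a that is achievable ONLY as a + a for a ∈ A (i.e. sums representable only with equal summands).
Enumerate pairs (a, a') with a < a' (symmetric, so each unordered pair gives one sum; this covers all a ≠ a'):
  0 + 4 = 4
  0 + 5 = 5
  0 + 10 = 10
  4 + 5 = 9
  4 + 10 = 14
  5 + 10 = 15
Collected distinct sums: {4, 5, 9, 10, 14, 15}
|A +̂ A| = 6
(Reference bound: |A +̂ A| ≥ 2|A| - 3 for |A| ≥ 2, with |A| = 4 giving ≥ 5.)

|A +̂ A| = 6


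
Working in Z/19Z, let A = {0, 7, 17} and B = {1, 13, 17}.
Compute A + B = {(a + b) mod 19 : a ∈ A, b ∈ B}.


Work in Z/19Z: reduce every sum a + b modulo 19.
Enumerate all 9 pairs:
a = 0: 0+1=1, 0+13=13, 0+17=17
a = 7: 7+1=8, 7+13=1, 7+17=5
a = 17: 17+1=18, 17+13=11, 17+17=15
Distinct residues collected: {1, 5, 8, 11, 13, 15, 17, 18}
|A + B| = 8 (out of 19 total residues).

A + B = {1, 5, 8, 11, 13, 15, 17, 18}


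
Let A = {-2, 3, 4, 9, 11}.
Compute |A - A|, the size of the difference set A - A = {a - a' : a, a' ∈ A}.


A - A = {a - a' : a, a' ∈ A}; |A| = 5.
Bounds: 2|A|-1 ≤ |A - A| ≤ |A|² - |A| + 1, i.e. 9 ≤ |A - A| ≤ 21.
Note: 0 ∈ A - A always (from a - a). The set is symmetric: if d ∈ A - A then -d ∈ A - A.
Enumerate nonzero differences d = a - a' with a > a' (then include -d):
Positive differences: {1, 2, 5, 6, 7, 8, 11, 13}
Full difference set: {0} ∪ (positive diffs) ∪ (negative diffs).
|A - A| = 1 + 2·8 = 17 (matches direct enumeration: 17).

|A - A| = 17


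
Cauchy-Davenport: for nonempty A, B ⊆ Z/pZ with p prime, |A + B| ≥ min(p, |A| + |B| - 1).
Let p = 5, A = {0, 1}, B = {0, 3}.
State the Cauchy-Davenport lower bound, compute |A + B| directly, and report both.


Cauchy-Davenport: |A + B| ≥ min(p, |A| + |B| - 1) for A, B nonempty in Z/pZ.
|A| = 2, |B| = 2, p = 5.
CD lower bound = min(5, 2 + 2 - 1) = min(5, 3) = 3.
Compute A + B mod 5 directly:
a = 0: 0+0=0, 0+3=3
a = 1: 1+0=1, 1+3=4
A + B = {0, 1, 3, 4}, so |A + B| = 4.
Verify: 4 ≥ 3? Yes ✓.

CD lower bound = 3, actual |A + B| = 4.


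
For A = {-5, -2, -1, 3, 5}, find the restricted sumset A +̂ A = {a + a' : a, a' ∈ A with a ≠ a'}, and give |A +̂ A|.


Restricted sumset: A +̂ A = {a + a' : a ∈ A, a' ∈ A, a ≠ a'}.
Equivalently, take A + A and drop any sum 2a that is achievable ONLY as a + a for a ∈ A (i.e. sums representable only with equal summands).
Enumerate pairs (a, a') with a < a' (symmetric, so each unordered pair gives one sum; this covers all a ≠ a'):
  -5 + -2 = -7
  -5 + -1 = -6
  -5 + 3 = -2
  -5 + 5 = 0
  -2 + -1 = -3
  -2 + 3 = 1
  -2 + 5 = 3
  -1 + 3 = 2
  -1 + 5 = 4
  3 + 5 = 8
Collected distinct sums: {-7, -6, -3, -2, 0, 1, 2, 3, 4, 8}
|A +̂ A| = 10
(Reference bound: |A +̂ A| ≥ 2|A| - 3 for |A| ≥ 2, with |A| = 5 giving ≥ 7.)

|A +̂ A| = 10


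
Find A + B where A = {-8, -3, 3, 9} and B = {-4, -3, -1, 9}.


A + B = {a + b : a ∈ A, b ∈ B}.
Enumerate all |A|·|B| = 4·4 = 16 pairs (a, b) and collect distinct sums.
a = -8: -8+-4=-12, -8+-3=-11, -8+-1=-9, -8+9=1
a = -3: -3+-4=-7, -3+-3=-6, -3+-1=-4, -3+9=6
a = 3: 3+-4=-1, 3+-3=0, 3+-1=2, 3+9=12
a = 9: 9+-4=5, 9+-3=6, 9+-1=8, 9+9=18
Collecting distinct sums: A + B = {-12, -11, -9, -7, -6, -4, -1, 0, 1, 2, 5, 6, 8, 12, 18}
|A + B| = 15

A + B = {-12, -11, -9, -7, -6, -4, -1, 0, 1, 2, 5, 6, 8, 12, 18}


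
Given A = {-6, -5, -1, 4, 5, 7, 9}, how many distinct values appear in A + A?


A + A = {a + a' : a, a' ∈ A}; |A| = 7.
General bounds: 2|A| - 1 ≤ |A + A| ≤ |A|(|A|+1)/2, i.e. 13 ≤ |A + A| ≤ 28.
Lower bound 2|A|-1 is attained iff A is an arithmetic progression.
Enumerate sums a + a' for a ≤ a' (symmetric, so this suffices):
a = -6: -6+-6=-12, -6+-5=-11, -6+-1=-7, -6+4=-2, -6+5=-1, -6+7=1, -6+9=3
a = -5: -5+-5=-10, -5+-1=-6, -5+4=-1, -5+5=0, -5+7=2, -5+9=4
a = -1: -1+-1=-2, -1+4=3, -1+5=4, -1+7=6, -1+9=8
a = 4: 4+4=8, 4+5=9, 4+7=11, 4+9=13
a = 5: 5+5=10, 5+7=12, 5+9=14
a = 7: 7+7=14, 7+9=16
a = 9: 9+9=18
Distinct sums: {-12, -11, -10, -7, -6, -2, -1, 0, 1, 2, 3, 4, 6, 8, 9, 10, 11, 12, 13, 14, 16, 18}
|A + A| = 22

|A + A| = 22


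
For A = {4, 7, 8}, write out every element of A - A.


A - A = {a - a' : a, a' ∈ A}.
Compute a - a' for each ordered pair (a, a'):
a = 4: 4-4=0, 4-7=-3, 4-8=-4
a = 7: 7-4=3, 7-7=0, 7-8=-1
a = 8: 8-4=4, 8-7=1, 8-8=0
Collecting distinct values (and noting 0 appears from a-a):
A - A = {-4, -3, -1, 0, 1, 3, 4}
|A - A| = 7

A - A = {-4, -3, -1, 0, 1, 3, 4}


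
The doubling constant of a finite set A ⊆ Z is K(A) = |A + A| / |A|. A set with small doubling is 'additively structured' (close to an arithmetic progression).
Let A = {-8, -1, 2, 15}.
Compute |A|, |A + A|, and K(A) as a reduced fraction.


|A| = 4.
Compute A + A by enumerating all 16 pairs.
A + A = {-16, -9, -6, -2, 1, 4, 7, 14, 17, 30}, so |A + A| = 10.
K = |A + A| / |A| = 10/4 = 5/2 ≈ 2.5000.
Reference: AP of size 4 gives K = 7/4 ≈ 1.7500; a fully generic set of size 4 gives K ≈ 2.5000.

|A| = 4, |A + A| = 10, K = 10/4 = 5/2.


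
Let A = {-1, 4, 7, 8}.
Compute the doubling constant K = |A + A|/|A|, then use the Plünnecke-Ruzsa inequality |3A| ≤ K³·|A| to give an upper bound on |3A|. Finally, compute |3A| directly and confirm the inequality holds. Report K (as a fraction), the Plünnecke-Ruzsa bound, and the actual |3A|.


|A| = 4.
Step 1: Compute A + A by enumerating all 16 pairs.
A + A = {-2, 3, 6, 7, 8, 11, 12, 14, 15, 16}, so |A + A| = 10.
Step 2: Doubling constant K = |A + A|/|A| = 10/4 = 10/4 ≈ 2.5000.
Step 3: Plünnecke-Ruzsa gives |3A| ≤ K³·|A| = (2.5000)³ · 4 ≈ 62.5000.
Step 4: Compute 3A = A + A + A directly by enumerating all triples (a,b,c) ∈ A³; |3A| = 19.
Step 5: Check 19 ≤ 62.5000? Yes ✓.

K = 10/4, Plünnecke-Ruzsa bound K³|A| ≈ 62.5000, |3A| = 19, inequality holds.


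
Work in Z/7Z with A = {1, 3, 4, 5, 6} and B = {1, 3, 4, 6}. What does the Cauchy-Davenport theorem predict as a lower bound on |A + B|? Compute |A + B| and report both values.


Cauchy-Davenport: |A + B| ≥ min(p, |A| + |B| - 1) for A, B nonempty in Z/pZ.
|A| = 5, |B| = 4, p = 7.
CD lower bound = min(7, 5 + 4 - 1) = min(7, 8) = 7.
Compute A + B mod 7 directly:
a = 1: 1+1=2, 1+3=4, 1+4=5, 1+6=0
a = 3: 3+1=4, 3+3=6, 3+4=0, 3+6=2
a = 4: 4+1=5, 4+3=0, 4+4=1, 4+6=3
a = 5: 5+1=6, 5+3=1, 5+4=2, 5+6=4
a = 6: 6+1=0, 6+3=2, 6+4=3, 6+6=5
A + B = {0, 1, 2, 3, 4, 5, 6}, so |A + B| = 7.
Verify: 7 ≥ 7? Yes ✓.

CD lower bound = 7, actual |A + B| = 7.


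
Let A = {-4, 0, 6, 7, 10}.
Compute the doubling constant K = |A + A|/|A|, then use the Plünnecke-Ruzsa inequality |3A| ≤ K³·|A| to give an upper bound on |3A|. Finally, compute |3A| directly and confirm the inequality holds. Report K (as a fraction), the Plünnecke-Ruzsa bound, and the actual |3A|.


|A| = 5.
Step 1: Compute A + A by enumerating all 25 pairs.
A + A = {-8, -4, 0, 2, 3, 6, 7, 10, 12, 13, 14, 16, 17, 20}, so |A + A| = 14.
Step 2: Doubling constant K = |A + A|/|A| = 14/5 = 14/5 ≈ 2.8000.
Step 3: Plünnecke-Ruzsa gives |3A| ≤ K³·|A| = (2.8000)³ · 5 ≈ 109.7600.
Step 4: Compute 3A = A + A + A directly by enumerating all triples (a,b,c) ∈ A³; |3A| = 28.
Step 5: Check 28 ≤ 109.7600? Yes ✓.

K = 14/5, Plünnecke-Ruzsa bound K³|A| ≈ 109.7600, |3A| = 28, inequality holds.


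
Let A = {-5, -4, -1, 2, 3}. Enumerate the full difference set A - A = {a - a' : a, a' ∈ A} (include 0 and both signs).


A - A = {a - a' : a, a' ∈ A}.
Compute a - a' for each ordered pair (a, a'):
a = -5: -5--5=0, -5--4=-1, -5--1=-4, -5-2=-7, -5-3=-8
a = -4: -4--5=1, -4--4=0, -4--1=-3, -4-2=-6, -4-3=-7
a = -1: -1--5=4, -1--4=3, -1--1=0, -1-2=-3, -1-3=-4
a = 2: 2--5=7, 2--4=6, 2--1=3, 2-2=0, 2-3=-1
a = 3: 3--5=8, 3--4=7, 3--1=4, 3-2=1, 3-3=0
Collecting distinct values (and noting 0 appears from a-a):
A - A = {-8, -7, -6, -4, -3, -1, 0, 1, 3, 4, 6, 7, 8}
|A - A| = 13

A - A = {-8, -7, -6, -4, -3, -1, 0, 1, 3, 4, 6, 7, 8}


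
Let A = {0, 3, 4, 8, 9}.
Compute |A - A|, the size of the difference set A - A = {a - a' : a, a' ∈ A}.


A - A = {a - a' : a, a' ∈ A}; |A| = 5.
Bounds: 2|A|-1 ≤ |A - A| ≤ |A|² - |A| + 1, i.e. 9 ≤ |A - A| ≤ 21.
Note: 0 ∈ A - A always (from a - a). The set is symmetric: if d ∈ A - A then -d ∈ A - A.
Enumerate nonzero differences d = a - a' with a > a' (then include -d):
Positive differences: {1, 3, 4, 5, 6, 8, 9}
Full difference set: {0} ∪ (positive diffs) ∪ (negative diffs).
|A - A| = 1 + 2·7 = 15 (matches direct enumeration: 15).

|A - A| = 15


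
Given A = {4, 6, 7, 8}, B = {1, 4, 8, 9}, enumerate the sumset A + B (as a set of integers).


A + B = {a + b : a ∈ A, b ∈ B}.
Enumerate all |A|·|B| = 4·4 = 16 pairs (a, b) and collect distinct sums.
a = 4: 4+1=5, 4+4=8, 4+8=12, 4+9=13
a = 6: 6+1=7, 6+4=10, 6+8=14, 6+9=15
a = 7: 7+1=8, 7+4=11, 7+8=15, 7+9=16
a = 8: 8+1=9, 8+4=12, 8+8=16, 8+9=17
Collecting distinct sums: A + B = {5, 7, 8, 9, 10, 11, 12, 13, 14, 15, 16, 17}
|A + B| = 12

A + B = {5, 7, 8, 9, 10, 11, 12, 13, 14, 15, 16, 17}


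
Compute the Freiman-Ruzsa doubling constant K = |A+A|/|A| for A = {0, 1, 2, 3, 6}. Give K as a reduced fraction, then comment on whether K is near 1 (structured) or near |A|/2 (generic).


|A| = 5.
Compute A + A by enumerating all 25 pairs.
A + A = {0, 1, 2, 3, 4, 5, 6, 7, 8, 9, 12}, so |A + A| = 11.
K = |A + A| / |A| = 11/5 (already in lowest terms) ≈ 2.2000.
Reference: AP of size 5 gives K = 9/5 ≈ 1.8000; a fully generic set of size 5 gives K ≈ 3.0000.

|A| = 5, |A + A| = 11, K = 11/5.


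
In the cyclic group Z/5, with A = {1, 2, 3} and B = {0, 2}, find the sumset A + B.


Work in Z/5Z: reduce every sum a + b modulo 5.
Enumerate all 6 pairs:
a = 1: 1+0=1, 1+2=3
a = 2: 2+0=2, 2+2=4
a = 3: 3+0=3, 3+2=0
Distinct residues collected: {0, 1, 2, 3, 4}
|A + B| = 5 (out of 5 total residues).

A + B = {0, 1, 2, 3, 4}


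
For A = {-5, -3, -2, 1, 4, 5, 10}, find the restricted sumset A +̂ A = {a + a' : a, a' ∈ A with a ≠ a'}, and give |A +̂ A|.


Restricted sumset: A +̂ A = {a + a' : a ∈ A, a' ∈ A, a ≠ a'}.
Equivalently, take A + A and drop any sum 2a that is achievable ONLY as a + a for a ∈ A (i.e. sums representable only with equal summands).
Enumerate pairs (a, a') with a < a' (symmetric, so each unordered pair gives one sum; this covers all a ≠ a'):
  -5 + -3 = -8
  -5 + -2 = -7
  -5 + 1 = -4
  -5 + 4 = -1
  -5 + 5 = 0
  -5 + 10 = 5
  -3 + -2 = -5
  -3 + 1 = -2
  -3 + 4 = 1
  -3 + 5 = 2
  -3 + 10 = 7
  -2 + 1 = -1
  -2 + 4 = 2
  -2 + 5 = 3
  -2 + 10 = 8
  1 + 4 = 5
  1 + 5 = 6
  1 + 10 = 11
  4 + 5 = 9
  4 + 10 = 14
  5 + 10 = 15
Collected distinct sums: {-8, -7, -5, -4, -2, -1, 0, 1, 2, 3, 5, 6, 7, 8, 9, 11, 14, 15}
|A +̂ A| = 18
(Reference bound: |A +̂ A| ≥ 2|A| - 3 for |A| ≥ 2, with |A| = 7 giving ≥ 11.)

|A +̂ A| = 18


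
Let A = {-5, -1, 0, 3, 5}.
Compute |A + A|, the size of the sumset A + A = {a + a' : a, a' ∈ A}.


A + A = {a + a' : a, a' ∈ A}; |A| = 5.
General bounds: 2|A| - 1 ≤ |A + A| ≤ |A|(|A|+1)/2, i.e. 9 ≤ |A + A| ≤ 15.
Lower bound 2|A|-1 is attained iff A is an arithmetic progression.
Enumerate sums a + a' for a ≤ a' (symmetric, so this suffices):
a = -5: -5+-5=-10, -5+-1=-6, -5+0=-5, -5+3=-2, -5+5=0
a = -1: -1+-1=-2, -1+0=-1, -1+3=2, -1+5=4
a = 0: 0+0=0, 0+3=3, 0+5=5
a = 3: 3+3=6, 3+5=8
a = 5: 5+5=10
Distinct sums: {-10, -6, -5, -2, -1, 0, 2, 3, 4, 5, 6, 8, 10}
|A + A| = 13

|A + A| = 13


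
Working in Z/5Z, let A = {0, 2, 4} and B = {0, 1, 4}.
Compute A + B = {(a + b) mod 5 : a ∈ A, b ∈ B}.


Work in Z/5Z: reduce every sum a + b modulo 5.
Enumerate all 9 pairs:
a = 0: 0+0=0, 0+1=1, 0+4=4
a = 2: 2+0=2, 2+1=3, 2+4=1
a = 4: 4+0=4, 4+1=0, 4+4=3
Distinct residues collected: {0, 1, 2, 3, 4}
|A + B| = 5 (out of 5 total residues).

A + B = {0, 1, 2, 3, 4}


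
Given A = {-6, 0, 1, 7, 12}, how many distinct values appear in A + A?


A + A = {a + a' : a, a' ∈ A}; |A| = 5.
General bounds: 2|A| - 1 ≤ |A + A| ≤ |A|(|A|+1)/2, i.e. 9 ≤ |A + A| ≤ 15.
Lower bound 2|A|-1 is attained iff A is an arithmetic progression.
Enumerate sums a + a' for a ≤ a' (symmetric, so this suffices):
a = -6: -6+-6=-12, -6+0=-6, -6+1=-5, -6+7=1, -6+12=6
a = 0: 0+0=0, 0+1=1, 0+7=7, 0+12=12
a = 1: 1+1=2, 1+7=8, 1+12=13
a = 7: 7+7=14, 7+12=19
a = 12: 12+12=24
Distinct sums: {-12, -6, -5, 0, 1, 2, 6, 7, 8, 12, 13, 14, 19, 24}
|A + A| = 14

|A + A| = 14


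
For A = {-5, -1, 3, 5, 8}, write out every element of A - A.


A - A = {a - a' : a, a' ∈ A}.
Compute a - a' for each ordered pair (a, a'):
a = -5: -5--5=0, -5--1=-4, -5-3=-8, -5-5=-10, -5-8=-13
a = -1: -1--5=4, -1--1=0, -1-3=-4, -1-5=-6, -1-8=-9
a = 3: 3--5=8, 3--1=4, 3-3=0, 3-5=-2, 3-8=-5
a = 5: 5--5=10, 5--1=6, 5-3=2, 5-5=0, 5-8=-3
a = 8: 8--5=13, 8--1=9, 8-3=5, 8-5=3, 8-8=0
Collecting distinct values (and noting 0 appears from a-a):
A - A = {-13, -10, -9, -8, -6, -5, -4, -3, -2, 0, 2, 3, 4, 5, 6, 8, 9, 10, 13}
|A - A| = 19

A - A = {-13, -10, -9, -8, -6, -5, -4, -3, -2, 0, 2, 3, 4, 5, 6, 8, 9, 10, 13}


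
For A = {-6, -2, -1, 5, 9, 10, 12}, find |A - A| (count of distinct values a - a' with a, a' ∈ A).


A - A = {a - a' : a, a' ∈ A}; |A| = 7.
Bounds: 2|A|-1 ≤ |A - A| ≤ |A|² - |A| + 1, i.e. 13 ≤ |A - A| ≤ 43.
Note: 0 ∈ A - A always (from a - a). The set is symmetric: if d ∈ A - A then -d ∈ A - A.
Enumerate nonzero differences d = a - a' with a > a' (then include -d):
Positive differences: {1, 2, 3, 4, 5, 6, 7, 10, 11, 12, 13, 14, 15, 16, 18}
Full difference set: {0} ∪ (positive diffs) ∪ (negative diffs).
|A - A| = 1 + 2·15 = 31 (matches direct enumeration: 31).

|A - A| = 31
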